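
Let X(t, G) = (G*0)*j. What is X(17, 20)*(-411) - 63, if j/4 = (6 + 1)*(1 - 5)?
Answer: -63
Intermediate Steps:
j = -112 (j = 4*((6 + 1)*(1 - 5)) = 4*(7*(-4)) = 4*(-28) = -112)
X(t, G) = 0 (X(t, G) = (G*0)*(-112) = 0*(-112) = 0)
X(17, 20)*(-411) - 63 = 0*(-411) - 63 = 0 - 63 = -63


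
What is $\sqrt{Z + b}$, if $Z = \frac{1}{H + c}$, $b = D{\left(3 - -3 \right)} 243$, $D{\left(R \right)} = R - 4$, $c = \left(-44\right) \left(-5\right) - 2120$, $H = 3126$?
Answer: $\frac{\sqrt{730496162}}{1226} \approx 22.045$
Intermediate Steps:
$c = -1900$ ($c = 220 - 2120 = -1900$)
$D{\left(R \right)} = -4 + R$ ($D{\left(R \right)} = R - 4 = -4 + R$)
$b = 486$ ($b = \left(-4 + \left(3 - -3\right)\right) 243 = \left(-4 + \left(3 + 3\right)\right) 243 = \left(-4 + 6\right) 243 = 2 \cdot 243 = 486$)
$Z = \frac{1}{1226}$ ($Z = \frac{1}{3126 - 1900} = \frac{1}{1226} \approx 0.00081566$)
$\sqrt{Z + b} = \sqrt{\frac{1}{1226} + 486} = \sqrt{\frac{595837}{1226}} = \frac{\sqrt{730496162}}{1226}$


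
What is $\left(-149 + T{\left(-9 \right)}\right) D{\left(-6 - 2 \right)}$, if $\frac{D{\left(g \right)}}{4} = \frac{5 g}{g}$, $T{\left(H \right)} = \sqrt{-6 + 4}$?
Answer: $-2980 + 20 i \sqrt{2} \approx -2980.0 + 28.284 i$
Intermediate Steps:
$T{\left(H \right)} = i \sqrt{2}$ ($T{\left(H \right)} = \sqrt{-2} = i \sqrt{2}$)
$D{\left(g \right)} = 20$ ($D{\left(g \right)} = 4 \frac{5 g}{g} = 4 \cdot 5 = 20$)
$\left(-149 + T{\left(-9 \right)}\right) D{\left(-6 - 2 \right)} = \left(-149 + i \sqrt{2}\right) 20 = -2980 + 20 i \sqrt{2}$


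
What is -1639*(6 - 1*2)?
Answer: -6556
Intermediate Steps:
-1639*(6 - 1*2) = -1639*(6 - 2) = -1639*4 = -149*44 = -6556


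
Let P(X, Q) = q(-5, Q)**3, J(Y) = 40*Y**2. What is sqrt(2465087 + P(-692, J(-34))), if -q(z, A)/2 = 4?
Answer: 5*sqrt(98583) ≈ 1569.9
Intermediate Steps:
q(z, A) = -8 (q(z, A) = -2*4 = -8)
P(X, Q) = -512 (P(X, Q) = (-8)**3 = -512)
sqrt(2465087 + P(-692, J(-34))) = sqrt(2465087 - 512) = sqrt(2464575) = 5*sqrt(98583)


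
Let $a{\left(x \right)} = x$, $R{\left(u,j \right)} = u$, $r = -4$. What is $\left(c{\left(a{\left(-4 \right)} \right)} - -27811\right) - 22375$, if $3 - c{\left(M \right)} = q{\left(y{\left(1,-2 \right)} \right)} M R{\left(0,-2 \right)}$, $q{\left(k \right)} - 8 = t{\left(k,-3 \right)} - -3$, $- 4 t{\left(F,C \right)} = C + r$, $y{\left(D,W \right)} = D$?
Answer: $5439$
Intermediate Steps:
$t{\left(F,C \right)} = 1 - \frac{C}{4}$ ($t{\left(F,C \right)} = - \frac{C - 4}{4} = - \frac{-4 + C}{4} = 1 - \frac{C}{4}$)
$q{\left(k \right)} = \frac{51}{4}$ ($q{\left(k \right)} = 8 + \left(\left(1 - - \frac{3}{4}\right) - -3\right) = 8 + \left(\left(1 + \frac{3}{4}\right) + 3\right) = 8 + \left(\frac{7}{4} + 3\right) = 8 + \frac{19}{4} = \frac{51}{4}$)
$c{\left(M \right)} = 3$ ($c{\left(M \right)} = 3 - \frac{51 M}{4} \cdot 0 = 3 - 0 = 3 + 0 = 3$)
$\left(c{\left(a{\left(-4 \right)} \right)} - -27811\right) - 22375 = \left(3 - -27811\right) - 22375 = \left(3 + 27811\right) - 22375 = 27814 - 22375 = 5439$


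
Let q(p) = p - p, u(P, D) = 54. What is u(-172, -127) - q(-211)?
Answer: 54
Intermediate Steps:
q(p) = 0
u(-172, -127) - q(-211) = 54 - 1*0 = 54 + 0 = 54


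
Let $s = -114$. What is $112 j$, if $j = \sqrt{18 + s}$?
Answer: $448 i \sqrt{6} \approx 1097.4 i$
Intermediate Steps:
$j = 4 i \sqrt{6}$ ($j = \sqrt{18 - 114} = \sqrt{-96} = 4 i \sqrt{6} \approx 9.798 i$)
$112 j = 112 \cdot 4 i \sqrt{6} = 448 i \sqrt{6}$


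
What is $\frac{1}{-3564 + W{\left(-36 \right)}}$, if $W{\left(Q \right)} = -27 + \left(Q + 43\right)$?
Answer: $- \frac{1}{3584} \approx -0.00027902$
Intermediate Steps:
$W{\left(Q \right)} = 16 + Q$ ($W{\left(Q \right)} = -27 + \left(43 + Q\right) = 16 + Q$)
$\frac{1}{-3564 + W{\left(-36 \right)}} = \frac{1}{-3564 + \left(16 - 36\right)} = \frac{1}{-3564 - 20} = \frac{1}{-3584} = - \frac{1}{3584}$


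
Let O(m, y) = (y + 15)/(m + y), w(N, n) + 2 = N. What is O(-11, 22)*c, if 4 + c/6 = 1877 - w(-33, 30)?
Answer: 423576/11 ≈ 38507.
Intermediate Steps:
w(N, n) = -2 + N
O(m, y) = (15 + y)/(m + y)
c = 11448 (c = -24 + 6*(1877 - (-2 - 33)) = -24 + 6*(1877 - 1*(-35)) = -24 + 6*(1877 + 35) = -24 + 6*1912 = -24 + 11472 = 11448)
O(-11, 22)*c = ((15 + 22)/(-11 + 22))*11448 = (37/11)*11448 = 423576/11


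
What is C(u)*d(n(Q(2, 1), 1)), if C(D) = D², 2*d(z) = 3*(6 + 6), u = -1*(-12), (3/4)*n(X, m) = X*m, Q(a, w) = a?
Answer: 2592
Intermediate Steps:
n(X, m) = 4*X*m/3 (n(X, m) = 4*(X*m)/3 = 4*X*m/3)
u = 12
d(z) = 18 (d(z) = (3*(6 + 6))/2 = (3*12)/2 = (½)*36 = 18)
C(u)*d(n(Q(2, 1), 1)) = 12²*18 = 144*18 = 2592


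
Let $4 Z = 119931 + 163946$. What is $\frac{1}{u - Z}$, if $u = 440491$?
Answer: $\frac{4}{1478087} \approx 2.7062 \cdot 10^{-6}$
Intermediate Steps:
$Z = \frac{283877}{4}$ ($Z = \frac{119931 + 163946}{4} = \frac{1}{4} \cdot 283877 = \frac{283877}{4} \approx 70969.0$)
$\frac{1}{u - Z} = \frac{1}{440491 - \frac{283877}{4}} = \frac{1}{\frac{1478087}{4}} = \frac{4}{1478087}$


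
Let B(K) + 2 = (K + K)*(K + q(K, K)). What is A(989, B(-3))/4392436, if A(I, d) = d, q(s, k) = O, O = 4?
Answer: -2/1098109 ≈ -1.8213e-6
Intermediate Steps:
q(s, k) = 4
B(K) = -2 + 2*K*(4 + K) (B(K) = -2 + (K + K)*(K + 4) = -2 + (2*K)*(4 + K) = -2 + 2*K*(4 + K))
A(989, B(-3))/4392436 = (-2 + 2*(-3)² + 8*(-3))/4392436 = (-2 + 2*9 - 24)*(1/4392436) = (-2 + 18 - 24)*(1/4392436) = -8*1/4392436 = -2/1098109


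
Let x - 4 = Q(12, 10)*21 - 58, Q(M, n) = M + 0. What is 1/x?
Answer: 1/198 ≈ 0.0050505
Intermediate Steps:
Q(M, n) = M
x = 198 (x = 4 + (12*21 - 58) = 4 + (252 - 58) = 4 + 194 = 198)
1/x = 1/198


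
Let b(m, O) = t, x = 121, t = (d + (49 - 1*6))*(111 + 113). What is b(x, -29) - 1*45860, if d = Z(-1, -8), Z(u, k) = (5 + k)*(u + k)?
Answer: -30180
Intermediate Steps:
Z(u, k) = (5 + k)*(k + u)
d = 27 (d = (-8)² + 5*(-8) + 5*(-1) - 8*(-1) = 64 - 40 - 5 + 8 = 27)
t = 15680 (t = (27 + (49 - 1*6))*(111 + 113) = (27 + (49 - 6))*224 = (27 + 43)*224 = 70*224 = 15680)
b(m, O) = 15680
b(x, -29) - 1*45860 = 15680 - 1*45860 = 15680 - 45860 = -30180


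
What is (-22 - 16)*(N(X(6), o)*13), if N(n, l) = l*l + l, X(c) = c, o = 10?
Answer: -54340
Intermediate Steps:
N(n, l) = l + l**2 (N(n, l) = l**2 + l = l + l**2)
(-22 - 16)*(N(X(6), o)*13) = (-22 - 16)*((10*(1 + 10))*13) = -38*10*11*13 = -4180*13 = -38*1430 = -54340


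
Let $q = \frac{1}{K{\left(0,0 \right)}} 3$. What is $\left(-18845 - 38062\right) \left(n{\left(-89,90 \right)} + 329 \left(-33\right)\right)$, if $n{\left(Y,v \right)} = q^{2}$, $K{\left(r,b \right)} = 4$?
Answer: $\frac{9884916621}{16} \approx 6.1781 \cdot 10^{8}$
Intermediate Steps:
$q = \frac{3}{4}$ ($q = \frac{1}{4} \cdot 3 = \frac{3}{4} \approx 0.75$)
$n{\left(Y,v \right)} = \frac{9}{16}$ ($n{\left(Y,v \right)} = \left(\frac{3}{4}\right)^{2} = \frac{9}{16}$)
$\left(-18845 - 38062\right) \left(n{\left(-89,90 \right)} + 329 \left(-33\right)\right) = \left(-18845 - 38062\right) \left(\frac{9}{16} + 329 \left(-33\right)\right) = - 56907 \left(\frac{9}{16} - 10857\right) = \left(-56907\right) \left(- \frac{173703}{16}\right) = \frac{9884916621}{16}$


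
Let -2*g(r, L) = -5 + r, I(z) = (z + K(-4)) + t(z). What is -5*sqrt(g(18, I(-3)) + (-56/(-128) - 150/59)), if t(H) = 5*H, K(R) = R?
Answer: -5*I*sqrt(479257)/236 ≈ -14.667*I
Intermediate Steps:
I(z) = -4 + 6*z (I(z) = (z - 4) + 5*z = (-4 + z) + 5*z = -4 + 6*z)
g(r, L) = 5/2 - r/2 (g(r, L) = -(-5 + r)/2 = 5/2 - r/2)
-5*sqrt(g(18, I(-3)) + (-56/(-128) - 150/59)) = -5*sqrt((5/2 - 1/2*18) + (-56/(-128) - 150/59)) = -5*sqrt((5/2 - 9) + (-56*(-1/128) - 150*1/59)) = -5*sqrt(-13/2 + (7/16 - 150/59)) = -5*sqrt(-13/2 - 1987/944) = -5*I*sqrt(479257)/236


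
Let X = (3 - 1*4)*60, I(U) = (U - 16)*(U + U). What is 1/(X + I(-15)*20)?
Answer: 1/18540 ≈ 5.3937e-5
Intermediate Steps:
I(U) = 2*U*(-16 + U) (I(U) = (-16 + U)*(2*U) = 2*U*(-16 + U))
X = -60 (X = (3 - 4)*60 = -1*60 = -60)
1/(X + I(-15)*20) = 1/(-60 + (2*(-15)*(-16 - 15))*20) = 1/(-60 + (2*(-15)*(-31))*20) = 1/(-60 + 930*20) = 1/(-60 + 18600) = 1/18540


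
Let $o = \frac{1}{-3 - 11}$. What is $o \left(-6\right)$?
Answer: $\frac{3}{7} \approx 0.42857$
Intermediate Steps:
$o = - \frac{1}{14}$ ($o = \frac{1}{-14} = - \frac{1}{14} \approx -0.071429$)
$o \left(-6\right) = \left(- \frac{1}{14}\right) \left(-6\right) = \frac{3}{7}$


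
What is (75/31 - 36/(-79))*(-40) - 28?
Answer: -350212/2449 ≈ -143.00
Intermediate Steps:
(75/31 - 36/(-79))*(-40) - 28 = (75*(1/31) - 36*(-1/79))*(-40) - 28 = (75/31 + 36/79)*(-40) - 28 = (7041/2449)*(-40) - 28 = -281640/2449 - 28 = -350212/2449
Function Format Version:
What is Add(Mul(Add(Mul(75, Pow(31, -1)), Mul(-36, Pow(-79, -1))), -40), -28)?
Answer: Rational(-350212, 2449) ≈ -143.00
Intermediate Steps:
Add(Mul(Add(Mul(75, Pow(31, -1)), Mul(-36, Pow(-79, -1))), -40), -28) = Add(Mul(Add(Mul(75, Rational(1, 31)), Mul(-36, Rational(-1, 79))), -40), -28) = Add(Mul(Add(Rational(75, 31), Rational(36, 79)), -40), -28) = Add(Mul(Rational(7041, 2449), -40), -28) = Add(Rational(-281640, 2449), -28) = Rational(-350212, 2449)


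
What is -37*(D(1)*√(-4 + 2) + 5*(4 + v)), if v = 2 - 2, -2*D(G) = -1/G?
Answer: -740 - 37*I*√2/2 ≈ -740.0 - 26.163*I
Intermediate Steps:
D(G) = 1/(2*G) (D(G) = -(-1)/(2*G) = 1/(2*G))
v = 0
-37*(D(1)*√(-4 + 2) + 5*(4 + v)) = -37*(((½)/1)*√(-4 + 2) + 5*(4 + 0)) = -37*(((½)*1)*√(-2) + 5*4) = -37*((I*√2)/2 + 20) = -37*(I*√2/2 + 20) = -37*(20 + I*√2/2) = -740 - 37*I*√2/2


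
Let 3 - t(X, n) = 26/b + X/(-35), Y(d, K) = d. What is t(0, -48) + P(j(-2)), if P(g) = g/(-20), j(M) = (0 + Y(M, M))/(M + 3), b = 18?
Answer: 149/90 ≈ 1.6556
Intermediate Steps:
j(M) = M/(3 + M) (j(M) = (0 + M)/(M + 3) = M/(3 + M))
t(X, n) = 14/9 + X/35 (t(X, n) = 3 - (26/18 + X/(-35)) = 3 - (26*(1/18) + X*(-1/35)) = 3 - (13/9 - X/35) = 3 + (-13/9 + X/35) = 14/9 + X/35)
P(g) = -g/20 (P(g) = g*(-1/20) = -g/20)
t(0, -48) + P(j(-2)) = (14/9 + (1/35)*0) - (-1)/(10*(3 - 2)) = (14/9 + 0) - (-1)/(10*1) = 14/9 - (-1)/10 = 14/9 - 1/20*(-2) = 14/9 + 1/10 = 149/90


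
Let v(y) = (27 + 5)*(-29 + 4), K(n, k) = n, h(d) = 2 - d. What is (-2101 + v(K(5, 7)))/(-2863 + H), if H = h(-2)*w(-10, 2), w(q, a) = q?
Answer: 2901/2903 ≈ 0.99931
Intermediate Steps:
H = -40 (H = (2 - 1*(-2))*(-10) = (2 + 2)*(-10) = 4*(-10) = -40)
v(y) = -800 (v(y) = 32*(-25) = -800)
(-2101 + v(K(5, 7)))/(-2863 + H) = (-2101 - 800)/(-2863 - 40) = -2901/(-2903) = -2901*(-1/2903) = 2901/2903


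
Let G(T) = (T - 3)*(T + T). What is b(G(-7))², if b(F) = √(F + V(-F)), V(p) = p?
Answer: 0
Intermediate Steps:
G(T) = 2*T*(-3 + T) (G(T) = (-3 + T)*(2*T) = 2*T*(-3 + T))
b(F) = 0 (b(F) = √(F - F) = √0 = 0)
b(G(-7))² = 0² = 0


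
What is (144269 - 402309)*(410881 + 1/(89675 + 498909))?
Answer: -7800484125698775/73573 ≈ -1.0602e+11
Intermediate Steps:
(144269 - 402309)*(410881 + 1/(89675 + 498909)) = -258040*(410881 + 1/588584) = -258040*241837982505/588584 = -7800484125698775/73573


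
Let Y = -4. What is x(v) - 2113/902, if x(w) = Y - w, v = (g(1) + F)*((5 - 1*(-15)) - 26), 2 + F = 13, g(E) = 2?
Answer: 64635/902 ≈ 71.657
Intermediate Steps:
F = 11 (F = -2 + 13 = 11)
v = -78 (v = (2 + 11)*((5 - 1*(-15)) - 26) = 13*((5 + 15) - 26) = 13*(20 - 26) = 13*(-6) = -78)
x(w) = -4 - w
x(v) - 2113/902 = (-4 - 1*(-78)) - 2113/902 = (-4 + 78) - 2113*1/902 = 74 - 2113/902 = 64635/902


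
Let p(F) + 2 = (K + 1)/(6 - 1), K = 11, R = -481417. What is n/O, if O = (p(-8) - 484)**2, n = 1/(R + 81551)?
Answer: -25/2337906138984 ≈ -1.0693e-11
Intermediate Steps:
p(F) = 2/5 (p(F) = -2 + (11 + 1)/(6 - 1) = -2 + 12/5 = 2/5)
n = -1/399866 (n = 1/(-481417 + 81551) = 1/(-399866) = -1/399866 ≈ -2.5008e-6)
O = 5846724/25 (O = (2/5 - 484)**2 = (-2418/5)**2 = 5846724/25 ≈ 2.3387e+5)
n/O = -1/(399866*5846724/25) = -1/399866*25/5846724 = -25/2337906138984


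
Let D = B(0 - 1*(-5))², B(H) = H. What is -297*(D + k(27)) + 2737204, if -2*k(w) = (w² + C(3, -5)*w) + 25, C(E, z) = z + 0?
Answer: 5643401/2 ≈ 2.8217e+6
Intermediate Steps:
C(E, z) = z
k(w) = -25/2 - w²/2 + 5*w/2 (k(w) = -((w² - 5*w) + 25)/2 = -(25 + w² - 5*w)/2 = -25/2 - w²/2 + 5*w/2)
D = 25 (D = (0 - 1*(-5))² = (0 + 5)² = 5² = 25)
-297*(D + k(27)) + 2737204 = -297*(25 + (-25/2 - ½*27² + (5/2)*27)) + 2737204 = -297*(25 + (-25/2 - ½*729 + 135/2)) + 2737204 = -297*(25 + (-25/2 - 729/2 + 135/2)) + 2737204 = -297*(25 - 619/2) + 2737204 = -297*(-569/2) + 2737204 = 168993/2 + 2737204 = 5643401/2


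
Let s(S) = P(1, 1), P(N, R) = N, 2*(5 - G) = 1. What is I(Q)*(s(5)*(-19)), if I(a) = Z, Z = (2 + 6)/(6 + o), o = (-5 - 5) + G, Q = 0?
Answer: -304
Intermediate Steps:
G = 9/2 (G = 5 - 1/2*1 = 5 - 1/2 = 9/2 ≈ 4.5000)
o = -11/2 (o = (-5 - 5) + 9/2 = -10 + 9/2 = -11/2 ≈ -5.5000)
s(S) = 1
Z = 16 (Z = (2 + 6)/(6 - 11/2) = 8/(1/2) = 8*2 = 16)
I(a) = 16
I(Q)*(s(5)*(-19)) = 16*(1*(-19)) = 16*(-19) = -304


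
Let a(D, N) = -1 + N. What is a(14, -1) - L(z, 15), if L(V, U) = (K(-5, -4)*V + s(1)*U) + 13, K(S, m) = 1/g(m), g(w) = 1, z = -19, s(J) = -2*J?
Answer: 34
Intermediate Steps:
K(S, m) = 1 (K(S, m) = 1/1 = 1)
L(V, U) = 13 + V - 2*U (L(V, U) = (1*V + (-2*1)*U) + 13 = (V - 2*U) + 13 = 13 + V - 2*U)
a(14, -1) - L(z, 15) = (-1 - 1) - (13 - 19 - 2*15) = -2 - (13 - 19 - 30) = -2 - 1*(-36) = -2 + 36 = 34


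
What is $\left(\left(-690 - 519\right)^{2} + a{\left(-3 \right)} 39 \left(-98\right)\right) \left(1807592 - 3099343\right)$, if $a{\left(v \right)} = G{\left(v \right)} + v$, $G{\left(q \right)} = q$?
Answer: $-1917750327363$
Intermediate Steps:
$a{\left(v \right)} = 2 v$ ($a{\left(v \right)} = v + v = 2 v$)
$\left(\left(-690 - 519\right)^{2} + a{\left(-3 \right)} 39 \left(-98\right)\right) \left(1807592 - 3099343\right) = \left(\left(-690 - 519\right)^{2} + 2 \left(-3\right) 39 \left(-98\right)\right) \left(1807592 - 3099343\right) = \left(\left(-1209\right)^{2} + \left(-6\right) 39 \left(-98\right)\right) \left(-1291751\right) = \left(1461681 - -22932\right) \left(-1291751\right) = \left(1461681 + 22932\right) \left(-1291751\right) = 1484613 \left(-1291751\right) = -1917750327363$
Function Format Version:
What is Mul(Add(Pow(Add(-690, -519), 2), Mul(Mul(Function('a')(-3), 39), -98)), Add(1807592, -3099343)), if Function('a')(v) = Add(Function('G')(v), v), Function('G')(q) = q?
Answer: -1917750327363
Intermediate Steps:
Function('a')(v) = Mul(2, v) (Function('a')(v) = Add(v, v) = Mul(2, v))
Mul(Add(Pow(Add(-690, -519), 2), Mul(Mul(Function('a')(-3), 39), -98)), Add(1807592, -3099343)) = Mul(Add(Pow(Add(-690, -519), 2), Mul(Mul(Mul(2, -3), 39), -98)), Add(1807592, -3099343)) = Mul(Add(Pow(-1209, 2), Mul(Mul(-6, 39), -98)), -1291751) = Mul(Add(1461681, Mul(-234, -98)), -1291751) = Mul(Add(1461681, 22932), -1291751) = Mul(1484613, -1291751) = -1917750327363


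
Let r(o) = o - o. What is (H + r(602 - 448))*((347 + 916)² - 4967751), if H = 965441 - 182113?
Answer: -2641837912896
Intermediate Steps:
r(o) = 0
H = 783328
(H + r(602 - 448))*((347 + 916)² - 4967751) = (783328 + 0)*((347 + 916)² - 4967751) = 783328*(1263² - 4967751) = 783328*(1595169 - 4967751) = 783328*(-3372582) = -2641837912896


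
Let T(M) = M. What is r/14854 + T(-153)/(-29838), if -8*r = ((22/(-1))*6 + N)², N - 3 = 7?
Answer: -17746979/147737884 ≈ -0.12012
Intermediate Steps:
N = 10 (N = 3 + 7 = 10)
r = -3721/2 (r = -((22/(-1))*6 + 10)²/8 = -((22*(-1))*6 + 10)²/8 = -(-22*6 + 10)²/8 = -(-132 + 10)²/8 = -⅛*(-122)² = -⅛*14884 = -3721/2 ≈ -1860.5)
r/14854 + T(-153)/(-29838) = -3721/2/14854 - 153/(-29838) = -3721/2*1/14854 - 153*(-1/29838) = -3721/29708 + 51/9946 = -17746979/147737884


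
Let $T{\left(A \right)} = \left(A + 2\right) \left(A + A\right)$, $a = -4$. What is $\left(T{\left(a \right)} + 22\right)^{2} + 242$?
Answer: $1686$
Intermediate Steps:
$T{\left(A \right)} = 2 A \left(2 + A\right)$ ($T{\left(A \right)} = \left(2 + A\right) 2 A = 2 A \left(2 + A\right)$)
$\left(T{\left(a \right)} + 22\right)^{2} + 242 = \left(2 \left(-4\right) \left(2 - 4\right) + 22\right)^{2} + 242 = \left(2 \left(-4\right) \left(-2\right) + 22\right)^{2} + 242 = \left(16 + 22\right)^{2} + 242 = 38^{2} + 242 = 1444 + 242 = 1686$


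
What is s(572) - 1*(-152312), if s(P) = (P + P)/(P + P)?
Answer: 152313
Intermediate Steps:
s(P) = 1 (s(P) = (2*P)/((2*P)) = (2*P)*(1/(2*P)) = 1)
s(572) - 1*(-152312) = 1 - 1*(-152312) = 1 + 152312 = 152313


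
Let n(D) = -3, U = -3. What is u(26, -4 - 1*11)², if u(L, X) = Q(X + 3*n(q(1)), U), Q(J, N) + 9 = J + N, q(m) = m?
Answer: 1296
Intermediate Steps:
Q(J, N) = -9 + J + N (Q(J, N) = -9 + (J + N) = -9 + J + N)
u(L, X) = -21 + X (u(L, X) = -9 + (X + 3*(-3)) - 3 = -9 + (X - 9) - 3 = -9 + (-9 + X) - 3 = -21 + X)
u(26, -4 - 1*11)² = (-21 + (-4 - 1*11))² = (-21 + (-4 - 11))² = (-21 - 15)² = (-36)² = 1296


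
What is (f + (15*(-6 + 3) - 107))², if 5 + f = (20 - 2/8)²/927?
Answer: 5393462798689/219988224 ≈ 24517.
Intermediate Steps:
f = -67919/14832 (f = -5 + (20 - 2/8)²/927 = -5 + (20 - 2*⅛)²*(1/927) = -5 + (20 - ¼)²*(1/927) = -5 + (79/4)²*(1/927) = -5 + (6241/16)*(1/927) = -5 + 6241/14832 = -67919/14832 ≈ -4.5792)
(f + (15*(-6 + 3) - 107))² = (-67919/14832 + (15*(-6 + 3) - 107))² = (-67919/14832 + (15*(-3) - 107))² = (-67919/14832 + (-45 - 107))² = (-67919/14832 - 152)² = (-2322383/14832)² = 5393462798689/219988224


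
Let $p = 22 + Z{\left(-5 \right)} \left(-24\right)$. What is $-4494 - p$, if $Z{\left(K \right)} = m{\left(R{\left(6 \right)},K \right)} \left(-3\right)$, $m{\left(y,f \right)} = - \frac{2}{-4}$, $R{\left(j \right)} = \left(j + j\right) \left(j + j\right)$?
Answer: $-4552$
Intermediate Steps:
$R{\left(j \right)} = 4 j^{2}$ ($R{\left(j \right)} = 2 j 2 j = 4 j^{2}$)
$m{\left(y,f \right)} = \frac{1}{2}$ ($m{\left(y,f \right)} = \left(-2\right) \left(- \frac{1}{4}\right) = \frac{1}{2}$)
$Z{\left(K \right)} = - \frac{3}{2}$ ($Z{\left(K \right)} = \frac{1}{2} \left(-3\right) = - \frac{3}{2}$)
$p = 58$ ($p = 22 - -36 = 22 + 36 = 58$)
$-4494 - p = -4494 - 58 = -4552$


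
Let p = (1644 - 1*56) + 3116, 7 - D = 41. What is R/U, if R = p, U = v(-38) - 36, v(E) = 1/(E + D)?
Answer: -338688/2593 ≈ -130.62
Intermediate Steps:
D = -34 (D = 7 - 1*41 = 7 - 41 = -34)
v(E) = 1/(-34 + E) (v(E) = 1/(E - 34) = 1/(-34 + E))
U = -2593/72 (U = 1/(-34 - 38) - 36 = 1/(-72) - 36 = -1/72 - 36 = -2593/72 ≈ -36.014)
p = 4704 (p = (1644 - 56) + 3116 = 1588 + 3116 = 4704)
R = 4704
R/U = 4704/(-2593/72) = 4704*(-72/2593) = -338688/2593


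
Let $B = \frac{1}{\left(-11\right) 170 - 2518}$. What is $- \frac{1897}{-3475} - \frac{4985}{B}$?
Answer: $\frac{76012777397}{3475} \approx 2.1874 \cdot 10^{7}$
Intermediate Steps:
$B = - \frac{1}{4388}$ ($B = \frac{1}{-1870 - 2518} = \frac{1}{-4388} = - \frac{1}{4388} \approx -0.00022789$)
$- \frac{1897}{-3475} - \frac{4985}{B} = - \frac{1897}{-3475} - \frac{4985}{- \frac{1}{4388}} = \left(-1897\right) \left(- \frac{1}{3475}\right) - -21874180 = \frac{1897}{3475} + 21874180 = \frac{76012777397}{3475}$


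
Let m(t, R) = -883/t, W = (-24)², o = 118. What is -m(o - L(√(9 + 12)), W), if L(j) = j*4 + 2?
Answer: 25607/3280 + 883*√21/3280 ≈ 9.0407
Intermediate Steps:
L(j) = 2 + 4*j (L(j) = 4*j + 2 = 2 + 4*j)
W = 576
-m(o - L(√(9 + 12)), W) = -(-883)/(118 - (2 + 4*√(9 + 12))) = -(-883)/(118 - (2 + 4*√21)) = -(-883)/(118 + (-2 - 4*√21)) = -(-883)/(116 - 4*√21) = 883/(116 - 4*√21)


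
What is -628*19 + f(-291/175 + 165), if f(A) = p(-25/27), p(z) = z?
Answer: -322189/27 ≈ -11933.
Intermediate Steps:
f(A) = -25/27
-628*19 + f(-291/175 + 165) = -628*19 - 25/27 = -11932 - 25/27 = -322189/27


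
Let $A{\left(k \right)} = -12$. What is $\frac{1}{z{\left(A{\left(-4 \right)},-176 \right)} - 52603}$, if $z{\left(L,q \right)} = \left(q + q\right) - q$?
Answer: $- \frac{1}{52779} \approx -1.8947 \cdot 10^{-5}$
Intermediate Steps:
$z{\left(L,q \right)} = q$ ($z{\left(L,q \right)} = 2 q - q = q$)
$\frac{1}{z{\left(A{\left(-4 \right)},-176 \right)} - 52603} = \frac{1}{-176 - 52603} = \frac{1}{-52779} = - \frac{1}{52779}$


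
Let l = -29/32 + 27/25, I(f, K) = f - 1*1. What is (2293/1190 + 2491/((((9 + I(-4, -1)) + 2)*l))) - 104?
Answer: 1135064261/496230 ≈ 2287.4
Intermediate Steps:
I(f, K) = -1 + f (I(f, K) = f - 1 = -1 + f)
l = 139/800 (l = -29*1/32 + 27*(1/25) = -29/32 + 27/25 = 139/800 ≈ 0.17375)
(2293/1190 + 2491/((((9 + I(-4, -1)) + 2)*l))) - 104 = (2293/1190 + 2491/((((9 + (-1 - 4)) + 2)*(139/800)))) - 104 = (2293*(1/1190) + 2491/((((9 - 5) + 2)*(139/800)))) - 104 = (2293/1190 + 2491/(((4 + 2)*(139/800)))) - 104 = (2293/1190 + 2491/((6*(139/800)))) - 104 = (2293/1190 + 2491/(417/400)) - 104 = (2293/1190 + 2491*(400/417)) - 104 = (2293/1190 + 996400/417) - 104 = 1186672181/496230 - 104 = 1135064261/496230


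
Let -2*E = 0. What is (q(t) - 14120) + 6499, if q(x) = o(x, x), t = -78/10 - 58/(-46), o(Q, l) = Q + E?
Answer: -877167/115 ≈ -7627.5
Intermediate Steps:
E = 0 (E = -½*0 = 0)
o(Q, l) = Q (o(Q, l) = Q + 0 = Q)
t = -752/115 (t = -78*⅒ - 58*(-1/46) = -39/5 + 29/23 = -752/115 ≈ -6.5391)
q(x) = x
(q(t) - 14120) + 6499 = (-752/115 - 14120) + 6499 = -1624552/115 + 6499 = -877167/115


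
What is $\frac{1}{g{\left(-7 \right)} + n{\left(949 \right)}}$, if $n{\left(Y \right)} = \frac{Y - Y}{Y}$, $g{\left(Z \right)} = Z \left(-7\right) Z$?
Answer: $- \frac{1}{343} \approx -0.0029155$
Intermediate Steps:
$g{\left(Z \right)} = - 7 Z^{2}$ ($g{\left(Z \right)} = - 7 Z Z = - 7 Z^{2}$)
$n{\left(Y \right)} = 0$ ($n{\left(Y \right)} = \frac{0}{Y} = 0$)
$\frac{1}{g{\left(-7 \right)} + n{\left(949 \right)}} = \frac{1}{- 7 \left(-7\right)^{2} + 0} = \frac{1}{\left(-7\right) 49 + 0} = \frac{1}{-343 + 0} = \frac{1}{-343} = - \frac{1}{343}$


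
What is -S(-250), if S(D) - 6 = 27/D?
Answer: -1473/250 ≈ -5.8920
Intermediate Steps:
S(D) = 6 + 27/D
-S(-250) = -(6 + 27/(-250)) = -(6 + 27*(-1/250)) = -(6 - 27/250) = -1*1473/250 = -1473/250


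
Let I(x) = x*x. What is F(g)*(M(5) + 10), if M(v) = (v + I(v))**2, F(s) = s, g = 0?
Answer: 0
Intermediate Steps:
I(x) = x**2
M(v) = (v + v**2)**2
F(g)*(M(5) + 10) = 0*(5**2*(1 + 5)**2 + 10) = 0*(25*6**2 + 10) = 0*(25*36 + 10) = 0*(900 + 10) = 0*910 = 0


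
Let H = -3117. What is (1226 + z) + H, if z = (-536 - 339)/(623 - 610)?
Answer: -25458/13 ≈ -1958.3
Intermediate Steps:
z = -875/13 ≈ -67.308
(1226 + z) + H = (1226 - 875/13) - 3117 = 15063/13 - 3117 = -25458/13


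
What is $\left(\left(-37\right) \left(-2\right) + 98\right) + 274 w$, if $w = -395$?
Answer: $-108058$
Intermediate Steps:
$\left(\left(-37\right) \left(-2\right) + 98\right) + 274 w = \left(\left(-37\right) \left(-2\right) + 98\right) + 274 \left(-395\right) = \left(74 + 98\right) - 108230 = 172 - 108230 = -108058$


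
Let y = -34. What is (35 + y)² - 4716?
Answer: -4715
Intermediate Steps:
(35 + y)² - 4716 = (35 - 34)² - 4716 = 1² - 4716 = 1 - 4716 = -4715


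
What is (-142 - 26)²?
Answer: 28224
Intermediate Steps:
(-142 - 26)² = (-168)² = 28224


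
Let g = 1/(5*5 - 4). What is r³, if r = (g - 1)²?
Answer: 64000000/85766121 ≈ 0.74622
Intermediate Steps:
g = 1/21 (g = 1/(25 - 4) = 1/21 ≈ 0.047619)
r = 400/441 (r = (1/21 - 1)² = (-20/21)² = 400/441 ≈ 0.90703)
r³ = (400/441)³ = 64000000/85766121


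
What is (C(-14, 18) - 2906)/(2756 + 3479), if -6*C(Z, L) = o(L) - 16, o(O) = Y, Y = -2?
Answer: -2903/6235 ≈ -0.46560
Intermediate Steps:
o(O) = -2
C(Z, L) = 3 (C(Z, L) = -(-2 - 16)/6 = -1/6*(-18) = 3)
(C(-14, 18) - 2906)/(2756 + 3479) = (3 - 2906)/(2756 + 3479) = -2903/6235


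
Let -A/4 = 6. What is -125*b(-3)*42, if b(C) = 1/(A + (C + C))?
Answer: 175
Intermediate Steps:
A = -24 (A = -4*6 = -24)
b(C) = 1/(-24 + 2*C) (b(C) = 1/(-24 + (C + C)) = 1/(-24 + 2*C))
-125*b(-3)*42 = -125*1/(2*(-12 - 3))*42 = -125*(1/2)/(-15)*42 = -125*(1/2)*(-1/15)*42 = -(-25)*42/6 = -125*(-7/5) = 175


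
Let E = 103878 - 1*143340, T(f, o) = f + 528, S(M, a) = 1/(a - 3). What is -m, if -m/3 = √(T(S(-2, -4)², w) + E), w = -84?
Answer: 3*I*√1907765/7 ≈ 591.95*I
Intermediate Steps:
S(M, a) = 1/(-3 + a)
T(f, o) = 528 + f
E = -39462 (E = 103878 - 143340 = -39462)
m = -3*I*√1907765/7 (m = -3*√((528 + (1/(-3 - 4))²) - 39462) = -3*√((528 + (1/(-7))²) - 39462) = -3*√((528 + (-⅐)²) - 39462) = -3*√((528 + 1/49) - 39462) = -3*√(25873/49 - 39462) = -3*I*√1907765/7 ≈ -591.95*I)
-m = -(-3)*I*√1907765/7 = 3*I*√1907765/7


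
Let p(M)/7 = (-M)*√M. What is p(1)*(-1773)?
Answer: 12411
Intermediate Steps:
p(M) = -7*M^(3/2) (p(M) = 7*((-M)*√M) = 7*(-M^(3/2)) = -7*M^(3/2))
p(1)*(-1773) = -7*1^(3/2)*(-1773) = -7*1*(-1773) = -7*(-1773) = 12411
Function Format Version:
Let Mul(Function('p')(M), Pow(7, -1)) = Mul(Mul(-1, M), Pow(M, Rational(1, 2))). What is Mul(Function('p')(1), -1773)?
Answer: 12411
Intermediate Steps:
Function('p')(M) = Mul(-7, Pow(M, Rational(3, 2))) (Function('p')(M) = Mul(7, Mul(Mul(-1, M), Pow(M, Rational(1, 2)))) = Mul(7, Mul(-1, Pow(M, Rational(3, 2)))) = Mul(-7, Pow(M, Rational(3, 2))))
Mul(Function('p')(1), -1773) = Mul(Mul(-7, Pow(1, Rational(3, 2))), -1773) = Mul(Mul(-7, 1), -1773) = Mul(-7, -1773) = 12411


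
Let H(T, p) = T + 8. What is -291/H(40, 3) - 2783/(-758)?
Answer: -14499/6064 ≈ -2.3910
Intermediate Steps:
H(T, p) = 8 + T
-291/H(40, 3) - 2783/(-758) = -291/(8 + 40) - 2783/(-758) = -291/48 - 2783*(-1/758) = -291*1/48 + 2783/758 = -97/16 + 2783/758 = -14499/6064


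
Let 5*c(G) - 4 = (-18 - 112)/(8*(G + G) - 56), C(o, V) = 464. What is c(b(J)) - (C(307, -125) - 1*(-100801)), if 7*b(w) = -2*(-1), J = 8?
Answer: -3645493/36 ≈ -1.0126e+5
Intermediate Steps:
b(w) = 2/7 (b(w) = (-2*(-1))/7 = (1/7)*2 = 2/7)
c(G) = 4/5 - 26/(-56 + 16*G) (c(G) = 4/5 + ((-18 - 112)/(8*(G + G) - 56))/5 = 4/5 + (-130/(8*(2*G) - 56))/5 = 4/5 + (-130/(16*G - 56))/5 = 4/5 + (-130/(-56 + 16*G))/5 = 4/5 - 26/(-56 + 16*G))
c(b(J)) - (C(307, -125) - 1*(-100801)) = (-177 + 32*(2/7))/(20*(-7 + 2*(2/7))) - (464 - 1*(-100801)) = (-177 + 64/7)/(20*(-7 + 4/7)) - (464 + 100801) = (1/20)*(-1175/7)/(-45/7) - 1*101265 = (1/20)*(-7/45)*(-1175/7) - 101265 = 47/36 - 101265 = -3645493/36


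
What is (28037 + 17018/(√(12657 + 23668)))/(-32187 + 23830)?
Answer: -28037/8357 - 17018*√1453/60713605 ≈ -3.3656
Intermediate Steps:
(28037 + 17018/(√(12657 + 23668)))/(-32187 + 23830) = (28037 + 17018/(√36325))/(-8357) = (28037 + 17018/((5*√1453)))*(-1/8357) = (28037 + 17018*(√1453/7265))*(-1/8357) = (28037 + 17018*√1453/7265)*(-1/8357) = -28037/8357 - 17018*√1453/60713605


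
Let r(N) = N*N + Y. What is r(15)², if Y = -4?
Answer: 48841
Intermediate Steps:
r(N) = -4 + N² (r(N) = N*N - 4 = N² - 4 = -4 + N²)
r(15)² = (-4 + 15²)² = (-4 + 225)² = 221² = 48841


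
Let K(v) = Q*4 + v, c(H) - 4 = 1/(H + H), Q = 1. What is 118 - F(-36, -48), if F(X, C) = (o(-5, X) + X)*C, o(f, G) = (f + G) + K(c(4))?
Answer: -3188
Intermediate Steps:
c(H) = 4 + 1/(2*H) (c(H) = 4 + 1/(H + H) = 4 + 1/(2*H))
K(v) = 4 + v (K(v) = 1*4 + v = 4 + v)
o(f, G) = 65/8 + G + f (o(f, G) = (f + G) + (4 + (4 + (½)/4)) = (G + f) + (4 + (4 + (½)*(¼))) = (G + f) + (4 + (4 + ⅛)) = (G + f) + (4 + 33/8) = (G + f) + 65/8 = 65/8 + G + f)
F(X, C) = C*(25/8 + 2*X) (F(X, C) = ((65/8 + X - 5) + X)*C = ((25/8 + X) + X)*C = (25/8 + 2*X)*C = C*(25/8 + 2*X))
118 - F(-36, -48) = 118 - (-48)*(25 + 16*(-36))/8 = 118 - (-48)*(25 - 576)/8 = 118 - (-48)*(-551)/8 = 118 - 1*3306 = 118 - 3306 = -3188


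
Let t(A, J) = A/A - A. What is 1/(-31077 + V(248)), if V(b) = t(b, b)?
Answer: -1/31324 ≈ -3.1924e-5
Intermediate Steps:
t(A, J) = 1 - A
V(b) = 1 - b
1/(-31077 + V(248)) = 1/(-31077 + (1 - 1*248)) = 1/(-31077 + (1 - 248)) = 1/(-31077 - 247) = 1/(-31324) = -1/31324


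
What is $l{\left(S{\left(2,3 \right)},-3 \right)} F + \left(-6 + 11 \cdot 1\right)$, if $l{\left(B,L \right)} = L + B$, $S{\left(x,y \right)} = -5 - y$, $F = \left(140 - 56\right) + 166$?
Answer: $-2745$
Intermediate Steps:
$F = 250$ ($F = 84 + 166 = 250$)
$l{\left(B,L \right)} = B + L$
$l{\left(S{\left(2,3 \right)},-3 \right)} F + \left(-6 + 11 \cdot 1\right) = \left(\left(-5 - 3\right) - 3\right) 250 + \left(-6 + 11 \cdot 1\right) = \left(\left(-5 - 3\right) - 3\right) 250 + \left(-6 + 11\right) = \left(-8 - 3\right) 250 + 5 = \left(-11\right) 250 + 5 = -2750 + 5 = -2745$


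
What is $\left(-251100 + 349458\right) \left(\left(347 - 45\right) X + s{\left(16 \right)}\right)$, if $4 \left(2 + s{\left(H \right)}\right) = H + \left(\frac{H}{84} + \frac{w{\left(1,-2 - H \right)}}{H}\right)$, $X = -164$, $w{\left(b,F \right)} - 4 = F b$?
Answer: $- \frac{545585055691}{112} \approx -4.8713 \cdot 10^{9}$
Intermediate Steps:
$w{\left(b,F \right)} = 4 + F b$
$s{\left(H \right)} = -2 + \frac{85 H}{336} + \frac{2 - H}{4 H}$ ($s{\left(H \right)} = -2 + \frac{H + \left(\frac{H}{84} + \frac{4 + \left(-2 - H\right) 1}{H}\right)}{4} = -2 + \frac{H + \left(H \frac{1}{84} + \frac{4 - \left(2 + H\right)}{H}\right)}{4} = -2 + \frac{H + \left(\frac{H}{84} + \frac{2 - H}{H}\right)}{4} = -2 + \frac{\frac{85 H}{84} + \frac{2 - H}{H}}{4} = -2 + \left(\frac{85 H}{336} + \frac{2 - H}{4 H}\right) = -2 + \frac{85 H}{336} + \frac{2 - H}{4 H}$)
$\left(-251100 + 349458\right) \left(\left(347 - 45\right) X + s{\left(16 \right)}\right) = \left(-251100 + 349458\right) \left(\left(347 - 45\right) \left(-164\right) + \frac{168 - 12096 + 85 \cdot 16^{2}}{336 \cdot 16}\right) = 98358 \left(302 \left(-164\right) + \frac{1}{336} \cdot \frac{1}{16} \left(168 - 12096 + 85 \cdot 256\right)\right) = 98358 \left(-49528 + \frac{1}{336} \cdot \frac{1}{16} \left(168 - 12096 + 21760\right)\right) = 98358 \left(-49528 + \frac{1}{336} \cdot \frac{1}{16} \cdot 9832\right) = 98358 \left(-49528 + \frac{1229}{672}\right) = 98358 \left(- \frac{33281587}{672}\right) = - \frac{545585055691}{112}$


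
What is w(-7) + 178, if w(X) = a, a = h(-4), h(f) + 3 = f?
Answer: 171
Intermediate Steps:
h(f) = -3 + f
a = -7 (a = -3 - 4 = -7)
w(X) = -7
w(-7) + 178 = -7 + 178 = 171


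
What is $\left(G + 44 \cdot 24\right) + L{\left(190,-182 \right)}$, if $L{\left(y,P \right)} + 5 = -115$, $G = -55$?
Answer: $881$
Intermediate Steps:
$L{\left(y,P \right)} = -120$ ($L{\left(y,P \right)} = -5 - 115 = -120$)
$\left(G + 44 \cdot 24\right) + L{\left(190,-182 \right)} = \left(-55 + 44 \cdot 24\right) - 120 = \left(-55 + 1056\right) - 120 = 1001 - 120 = 881$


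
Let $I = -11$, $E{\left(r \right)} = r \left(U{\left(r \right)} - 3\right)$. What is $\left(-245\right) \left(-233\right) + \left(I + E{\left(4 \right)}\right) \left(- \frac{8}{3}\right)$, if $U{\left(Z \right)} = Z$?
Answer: $\frac{171311}{3} \approx 57104.0$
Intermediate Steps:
$E{\left(r \right)} = r \left(-3 + r\right)$ ($E{\left(r \right)} = r \left(r - 3\right) = r \left(-3 + r\right)$)
$\left(-245\right) \left(-233\right) + \left(I + E{\left(4 \right)}\right) \left(- \frac{8}{3}\right) = \left(-245\right) \left(-233\right) + \left(-11 + 4 \left(-3 + 4\right)\right) \left(- \frac{8}{3}\right) = 57085 + \left(-11 + 4 \cdot 1\right) \left(\left(-8\right) \frac{1}{3}\right) = 57085 + \left(-11 + 4\right) \left(- \frac{8}{3}\right) = 57085 - - \frac{56}{3} = 57085 + \frac{56}{3} = \frac{171311}{3}$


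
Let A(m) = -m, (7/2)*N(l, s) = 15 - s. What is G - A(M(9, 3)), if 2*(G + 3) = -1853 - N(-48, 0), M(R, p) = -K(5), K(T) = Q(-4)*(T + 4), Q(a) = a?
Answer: -12539/14 ≈ -895.64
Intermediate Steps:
K(T) = -16 - 4*T (K(T) = -4*(T + 4) = -4*(4 + T) = -16 - 4*T)
N(l, s) = 30/7 - 2*s/7 (N(l, s) = 2*(15 - s)/7 = 30/7 - 2*s/7)
M(R, p) = 36 (M(R, p) = -(-16 - 4*5) = -(-16 - 20) = -1*(-36) = 36)
G = -13043/14 (G = -3 + (-1853 - (30/7 - 2/7*0))/2 = -3 + (-1853 - (30/7 + 0))/2 = -3 + (-1853 - 1*30/7)/2 = -3 + (-1853 - 30/7)/2 = -3 + (1/2)*(-13001/7) = -3 - 13001/14 = -13043/14 ≈ -931.64)
G - A(M(9, 3)) = -13043/14 - (-1)*36 = -13043/14 - 1*(-36) = -13043/14 + 36 = -12539/14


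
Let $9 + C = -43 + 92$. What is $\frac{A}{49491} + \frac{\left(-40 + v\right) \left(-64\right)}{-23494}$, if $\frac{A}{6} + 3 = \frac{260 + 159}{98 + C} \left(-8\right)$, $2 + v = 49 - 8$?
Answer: $- \frac{80664578}{13371527871} \approx -0.0060326$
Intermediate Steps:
$C = 40$ ($C = -9 + \left(-43 + 92\right) = -9 + 49 = 40$)
$v = 39$ ($v = -2 + \left(49 - 8\right) = -2 + 41 = 39$)
$A = - \frac{3766}{23}$ ($A = -18 + 6 \frac{260 + 159}{98 + 40} \left(-8\right) = -18 + 6 \cdot \frac{419}{138} \left(-8\right) = -18 + 6 \left(- \frac{1676}{69}\right) = -18 - \frac{3352}{23} = - \frac{3766}{23} \approx -163.74$)
$\frac{A}{49491} + \frac{\left(-40 + v\right) \left(-64\right)}{-23494} = - \frac{3766}{23 \cdot 49491} + \frac{\left(-40 + 39\right) \left(-64\right)}{-23494} = \left(- \frac{3766}{23}\right) \frac{1}{49491} + \left(-1\right) \left(-64\right) \left(- \frac{1}{23494}\right) = - \frac{3766}{1138293} + 64 \left(- \frac{1}{23494}\right) = - \frac{3766}{1138293} - \frac{32}{11747} = - \frac{80664578}{13371527871}$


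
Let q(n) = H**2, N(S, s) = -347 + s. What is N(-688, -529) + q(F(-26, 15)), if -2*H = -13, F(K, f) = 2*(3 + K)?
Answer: -3335/4 ≈ -833.75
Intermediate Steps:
F(K, f) = 6 + 2*K
H = 13/2 (H = -1/2*(-13) = 13/2 ≈ 6.5000)
q(n) = 169/4 (q(n) = (13/2)**2 = 169/4)
N(-688, -529) + q(F(-26, 15)) = (-347 - 529) + 169/4 = -876 + 169/4 = -3335/4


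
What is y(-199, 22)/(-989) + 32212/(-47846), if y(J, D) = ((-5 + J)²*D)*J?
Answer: 4358631419870/23659847 ≈ 1.8422e+5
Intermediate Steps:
y(J, D) = D*J*(-5 + J)² (y(J, D) = (D*(-5 + J)²)*J = D*J*(-5 + J)²)
y(-199, 22)/(-989) + 32212/(-47846) = (22*(-199)*(-5 - 199)²)/(-989) + 32212/(-47846) = (22*(-199)*(-204)²)*(-1/989) + 32212*(-1/47846) = (22*(-199)*41616)*(-1/989) - 16106/23923 = -182194848*(-1/989) - 16106/23923 = 182194848/989 - 16106/23923 = 4358631419870/23659847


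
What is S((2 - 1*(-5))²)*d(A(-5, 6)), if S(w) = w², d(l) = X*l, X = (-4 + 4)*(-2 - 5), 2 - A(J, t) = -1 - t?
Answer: 0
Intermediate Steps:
A(J, t) = 3 + t (A(J, t) = 2 - (-1 - t) = 2 + (1 + t) = 3 + t)
X = 0 (X = 0*(-7) = 0)
d(l) = 0 (d(l) = 0*l = 0)
S((2 - 1*(-5))²)*d(A(-5, 6)) = ((2 - 1*(-5))²)²*0 = ((2 + 5)²)²*0 = (7²)²*0 = 49²*0 = 2401*0 = 0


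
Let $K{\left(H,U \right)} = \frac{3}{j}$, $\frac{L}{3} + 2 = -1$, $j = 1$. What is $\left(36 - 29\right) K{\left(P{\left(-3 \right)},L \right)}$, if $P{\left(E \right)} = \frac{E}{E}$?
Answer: $21$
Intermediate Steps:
$P{\left(E \right)} = 1$
$L = -9$ ($L = -6 + 3 \left(-1\right) = -6 - 3 = -9$)
$K{\left(H,U \right)} = 3$ ($K{\left(H,U \right)} = \frac{3}{1} = 3 \cdot 1 = 3$)
$\left(36 - 29\right) K{\left(P{\left(-3 \right)},L \right)} = \left(36 - 29\right) 3 = 7 \cdot 3 = 21$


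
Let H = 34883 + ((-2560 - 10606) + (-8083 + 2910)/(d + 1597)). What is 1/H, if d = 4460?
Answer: 6057/131534696 ≈ 4.6049e-5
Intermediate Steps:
H = 131534696/6057 (H = 34883 + ((-2560 - 10606) + (-8083 + 2910)/(4460 + 1597)) = 34883 + (-13166 - 5173/6057) = 34883 - 79751635/6057 = 131534696/6057 ≈ 21716.)
1/H = 1/(131534696/6057) = 6057/131534696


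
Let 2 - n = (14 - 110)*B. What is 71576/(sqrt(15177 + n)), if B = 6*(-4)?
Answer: 71576*sqrt(515)/2575 ≈ 630.80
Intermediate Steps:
B = -24
n = -2302 (n = 2 - (14 - 110)*(-24) = 2 - (-96)*(-24) = 2 - 1*2304 = 2 - 2304 = -2302)
71576/(sqrt(15177 + n)) = 71576/(sqrt(15177 - 2302)) = 71576/(sqrt(12875)) = 71576/((5*sqrt(515))) = 71576*(sqrt(515)/2575) = 71576*sqrt(515)/2575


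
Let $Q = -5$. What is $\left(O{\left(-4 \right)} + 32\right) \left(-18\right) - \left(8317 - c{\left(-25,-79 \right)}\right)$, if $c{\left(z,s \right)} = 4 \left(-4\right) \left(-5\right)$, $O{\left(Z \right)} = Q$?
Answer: $-8723$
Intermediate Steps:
$O{\left(Z \right)} = -5$
$c{\left(z,s \right)} = 80$ ($c{\left(z,s \right)} = \left(-16\right) \left(-5\right) = 80$)
$\left(O{\left(-4 \right)} + 32\right) \left(-18\right) - \left(8317 - c{\left(-25,-79 \right)}\right) = \left(-5 + 32\right) \left(-18\right) - \left(8317 - 80\right) = 27 \left(-18\right) - \left(8317 - 80\right) = -486 - 8237 = -8723$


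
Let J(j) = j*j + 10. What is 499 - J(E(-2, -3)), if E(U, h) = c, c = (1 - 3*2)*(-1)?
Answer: 464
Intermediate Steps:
c = 5 (c = (1 - 6)*(-1) = -5*(-1) = 5)
E(U, h) = 5
J(j) = 10 + j**2 (J(j) = j**2 + 10 = 10 + j**2)
499 - J(E(-2, -3)) = 499 - (10 + 5**2) = 499 - (10 + 25) = 499 - 1*35 = 499 - 35 = 464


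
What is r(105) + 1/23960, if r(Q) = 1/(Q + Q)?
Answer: 2417/503160 ≈ 0.0048036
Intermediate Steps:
r(Q) = 1/(2*Q)
r(105) + 1/23960 = (1/2)/105 + 1/23960 = (1/2)*(1/105) + 1/23960 = 1/210 + 1/23960 = 2417/503160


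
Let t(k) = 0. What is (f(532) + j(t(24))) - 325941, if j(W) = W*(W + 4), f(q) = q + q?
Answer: -324877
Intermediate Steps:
f(q) = 2*q
j(W) = W*(4 + W)
(f(532) + j(t(24))) - 325941 = (2*532 + 0*(4 + 0)) - 325941 = (1064 + 0*4) - 325941 = (1064 + 0) - 325941 = 1064 - 325941 = -324877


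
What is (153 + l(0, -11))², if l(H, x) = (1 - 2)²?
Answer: 23716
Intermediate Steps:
l(H, x) = 1 (l(H, x) = (-1)² = 1)
(153 + l(0, -11))² = (153 + 1)² = 154² = 23716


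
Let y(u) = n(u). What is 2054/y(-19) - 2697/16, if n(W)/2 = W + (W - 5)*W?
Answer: -1162157/6992 ≈ -166.21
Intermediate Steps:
n(W) = 2*W + 2*W*(-5 + W) (n(W) = 2*(W + (W - 5)*W) = 2*(W + (-5 + W)*W) = 2*(W + W*(-5 + W)) = 2*W + 2*W*(-5 + W))
y(u) = 2*u*(-4 + u)
2054/y(-19) - 2697/16 = 2054/((2*(-19)*(-4 - 19))) - 2697/16 = 2054/((2*(-19)*(-23))) - 2697*1/16 = 2054/874 - 2697/16 = 2054*(1/874) - 2697/16 = 1027/437 - 2697/16 = -1162157/6992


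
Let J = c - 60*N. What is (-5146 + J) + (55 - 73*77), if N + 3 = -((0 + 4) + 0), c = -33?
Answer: -10325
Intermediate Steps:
N = -7 (N = -3 - ((0 + 4) + 0) = -3 - (4 + 0) = -3 - 1*4 = -3 - 4 = -7)
J = 387 (J = -33 - 60*(-7) = -33 + 420 = 387)
(-5146 + J) + (55 - 73*77) = (-5146 + 387) + (55 - 73*77) = -4759 + (55 - 5621) = -4759 - 5566 = -10325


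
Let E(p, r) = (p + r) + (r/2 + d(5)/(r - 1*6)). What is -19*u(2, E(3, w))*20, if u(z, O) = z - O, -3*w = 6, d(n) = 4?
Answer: -950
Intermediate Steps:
w = -2 (w = -1/3*6 = -2)
E(p, r) = p + 4/(-6 + r) + 3*r/2 (E(p, r) = (p + r) + (r/2 + 4/(r - 1*6)) = (p + r) + (r*(1/2) + 4/(r - 6)) = (p + r) + (r/2 + 4/(-6 + r)) = p + 4/(-6 + r) + 3*r/2)
-19*u(2, E(3, w))*20 = -19*(2 - (4 - 9*(-2) - 6*3 + (3/2)*(-2)**2 + 3*(-2))/(-6 - 2))*20 = -19*(2 - (4 + 18 - 18 + (3/2)*4 - 6)/(-8))*20 = -19*(2 - (-1)*(4 + 18 - 18 + 6 - 6)/8)*20 = -19*(2 - (-1)*4/8)*20 = -19*(2 - 1*(-1/2))*20 = -19*(2 + 1/2)*20 = -19*5/2*20 = -95/2*20 = -950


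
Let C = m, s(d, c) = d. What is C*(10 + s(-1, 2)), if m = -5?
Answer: -45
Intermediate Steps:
C = -5
C*(10 + s(-1, 2)) = -5*(10 - 1) = -5*9 = -45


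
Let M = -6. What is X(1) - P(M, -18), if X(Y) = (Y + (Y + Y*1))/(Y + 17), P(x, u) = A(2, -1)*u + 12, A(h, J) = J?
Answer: -179/6 ≈ -29.833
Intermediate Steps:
P(x, u) = 12 - u (P(x, u) = -u + 12 = 12 - u)
X(Y) = 3*Y/(17 + Y) (X(Y) = (Y + (Y + Y))/(17 + Y) = (Y + 2*Y)/(17 + Y) = (3*Y)/(17 + Y) = 3*Y/(17 + Y))
X(1) - P(M, -18) = 3*1/(17 + 1) - (12 - 1*(-18)) = 3*1/18 - (12 + 18) = 3*1*(1/18) - 1*30 = ⅙ - 30 = -179/6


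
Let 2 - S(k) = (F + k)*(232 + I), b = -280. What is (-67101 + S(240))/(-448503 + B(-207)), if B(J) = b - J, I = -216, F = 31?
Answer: 71435/448576 ≈ 0.15925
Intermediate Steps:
S(k) = -494 - 16*k (S(k) = 2 - (31 + k)*(232 - 216) = 2 - (31 + k)*16 = 2 - (496 + 16*k) = 2 + (-496 - 16*k) = -494 - 16*k)
B(J) = -280 - J
(-67101 + S(240))/(-448503 + B(-207)) = (-67101 + (-494 - 16*240))/(-448503 + (-280 - 1*(-207))) = (-67101 + (-494 - 3840))/(-448503 + (-280 + 207)) = (-67101 - 4334)/(-448503 - 73) = -71435/(-448576) = -71435*(-1/448576) = 71435/448576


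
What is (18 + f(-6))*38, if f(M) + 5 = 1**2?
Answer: 532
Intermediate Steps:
f(M) = -4 (f(M) = -5 + 1**2 = -5 + 1 = -4)
(18 + f(-6))*38 = (18 - 4)*38 = 14*38 = 532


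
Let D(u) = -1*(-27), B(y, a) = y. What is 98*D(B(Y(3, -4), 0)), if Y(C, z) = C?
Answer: 2646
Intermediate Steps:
D(u) = 27
98*D(B(Y(3, -4), 0)) = 98*27 = 2646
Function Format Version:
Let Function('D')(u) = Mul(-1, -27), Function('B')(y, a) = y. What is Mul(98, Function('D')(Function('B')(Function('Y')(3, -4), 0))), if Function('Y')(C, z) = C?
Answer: 2646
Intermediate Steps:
Function('D')(u) = 27
Mul(98, Function('D')(Function('B')(Function('Y')(3, -4), 0))) = Mul(98, 27) = 2646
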